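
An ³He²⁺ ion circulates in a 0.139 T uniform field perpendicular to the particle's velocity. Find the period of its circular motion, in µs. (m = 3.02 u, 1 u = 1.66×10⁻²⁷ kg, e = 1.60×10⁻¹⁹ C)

The cyclotron period is independent of speed: T = 2πm/(qB).
T = 2π(5.01×10^-27) / [(2×1.60×10^-19)(0.139)] = 7.08×10^-7 s.

T ≈ 0.708 µs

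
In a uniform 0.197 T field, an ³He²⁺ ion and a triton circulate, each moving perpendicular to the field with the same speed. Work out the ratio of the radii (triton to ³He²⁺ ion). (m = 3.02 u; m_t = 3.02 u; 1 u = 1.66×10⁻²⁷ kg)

r = mv/(qB) ⇒ at equal v, r ∝ m/q.
r_{triton}/r_{³He²⁺ ion} = 2.00.

ratio ≈ 2.00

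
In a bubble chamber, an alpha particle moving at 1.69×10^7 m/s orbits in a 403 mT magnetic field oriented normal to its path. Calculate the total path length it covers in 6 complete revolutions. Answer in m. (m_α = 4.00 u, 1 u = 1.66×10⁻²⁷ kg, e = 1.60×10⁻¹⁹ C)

L ≈ 32.8 m

r = mv/(qB) = 0.870 m, so one revolution covers 2πr = 5.47 m.
In 6 revolutions: L = 6·2πr = 32.8 m.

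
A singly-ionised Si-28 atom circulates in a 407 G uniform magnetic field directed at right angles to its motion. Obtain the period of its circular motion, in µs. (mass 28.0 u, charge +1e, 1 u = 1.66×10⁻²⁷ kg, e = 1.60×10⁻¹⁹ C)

The cyclotron period is independent of speed: T = 2πm/(qB).
T = 2π(4.65×10^-26) / [(1×1.60×10^-19)(0.0407)] = 4.48×10^-5 s.

T ≈ 44.8 µs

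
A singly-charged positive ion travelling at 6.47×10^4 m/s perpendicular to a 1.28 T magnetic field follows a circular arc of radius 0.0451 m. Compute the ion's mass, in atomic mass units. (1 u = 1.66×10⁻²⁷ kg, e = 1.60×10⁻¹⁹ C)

qvB = mv²/r ⇒ m = qBr/v.
m = (1×1.60×10^-19)(1.28)(0.0451) / (6.47×10^4) = 1.43×10^-25 kg = 86.0 u.

m ≈ 86.0 u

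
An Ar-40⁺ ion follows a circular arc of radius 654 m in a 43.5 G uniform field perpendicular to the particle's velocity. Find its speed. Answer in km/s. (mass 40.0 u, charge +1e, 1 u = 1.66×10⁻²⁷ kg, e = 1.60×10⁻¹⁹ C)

From qvB = mv²/r, v = qBr/m.
v = (1×1.60×10^-19)(4.35×10^-3)(654) / (6.64×10^-26) = 6.86×10^6 m/s.

v ≈ 6860 km/s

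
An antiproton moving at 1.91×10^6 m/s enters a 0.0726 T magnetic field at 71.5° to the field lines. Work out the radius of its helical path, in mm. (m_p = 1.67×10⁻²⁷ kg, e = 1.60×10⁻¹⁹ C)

r ≈ 260 mm

Only the perpendicular component v⊥ = v sin71.5° = 1.81×10^6 m/s is bent by the field.
r = m v⊥ /(qB) = (1.67×10^-27)(1.81×10^6) / [(1×1.60×10^-19)(0.0726)] = 0.260 m.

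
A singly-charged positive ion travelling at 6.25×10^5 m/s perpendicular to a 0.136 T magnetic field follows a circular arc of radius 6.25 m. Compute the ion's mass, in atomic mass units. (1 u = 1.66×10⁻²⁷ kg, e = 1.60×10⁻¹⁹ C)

m ≈ 131 u

qvB = mv²/r ⇒ m = qBr/v.
m = (1×1.60×10^-19)(0.136)(6.25) / (6.25×10^5) = 2.18×10^-25 kg = 131 u.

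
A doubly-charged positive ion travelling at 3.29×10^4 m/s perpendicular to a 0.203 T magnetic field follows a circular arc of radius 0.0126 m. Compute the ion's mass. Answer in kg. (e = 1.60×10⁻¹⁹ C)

m ≈ 2.49×10^-26 kg

qvB = mv²/r ⇒ m = qBr/v.
m = (2×1.60×10^-19)(0.203)(0.0126) / (3.29×10^4) = 2.49×10^-26 kg.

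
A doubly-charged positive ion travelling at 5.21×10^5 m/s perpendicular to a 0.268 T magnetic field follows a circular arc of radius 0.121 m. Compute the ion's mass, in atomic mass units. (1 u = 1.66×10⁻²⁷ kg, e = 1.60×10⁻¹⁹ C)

m ≈ 12.0 u

qvB = mv²/r ⇒ m = qBr/v.
m = (2×1.60×10^-19)(0.268)(0.121) / (5.21×10^5) = 1.99×10^-26 kg = 12.0 u.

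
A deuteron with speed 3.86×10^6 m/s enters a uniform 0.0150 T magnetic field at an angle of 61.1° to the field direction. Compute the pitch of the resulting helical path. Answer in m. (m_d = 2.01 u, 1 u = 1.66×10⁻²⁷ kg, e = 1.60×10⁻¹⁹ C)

The velocity component along B is v∥ = v cos61.1° = 1.87×10^6 m/s.
The cyclotron period T = 2πm/(qB) = 8.74×10^-6 s is set by m, q, B alone.
Pitch = v∥·T = (1.87×10^6)(8.74×10^-6) = 16.3 m.

pitch ≈ 16.3 m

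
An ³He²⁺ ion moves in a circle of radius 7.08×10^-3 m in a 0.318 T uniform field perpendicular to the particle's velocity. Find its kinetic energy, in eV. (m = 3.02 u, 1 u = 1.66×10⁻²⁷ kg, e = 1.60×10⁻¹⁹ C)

v = qBr/m = (2×1.60×10^-19)(0.318)(7.08×10^-3) / (5.01×10^-27) = 1.44×10^5 m/s.
K = ½mv² = 0.5·(5.01×10^-27)·(1.44×10^5)² = 5.18×10^-17 J = 324 eV.

K ≈ 324 eV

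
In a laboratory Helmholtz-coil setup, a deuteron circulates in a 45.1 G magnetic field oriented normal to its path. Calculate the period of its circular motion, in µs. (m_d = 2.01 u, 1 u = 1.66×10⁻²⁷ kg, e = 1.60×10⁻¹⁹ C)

T ≈ 29.1 µs

The cyclotron period is independent of speed: T = 2πm/(qB).
T = 2π(3.34×10^-27) / [(1×1.60×10^-19)(4.51×10^-3)] = 2.91×10^-5 s.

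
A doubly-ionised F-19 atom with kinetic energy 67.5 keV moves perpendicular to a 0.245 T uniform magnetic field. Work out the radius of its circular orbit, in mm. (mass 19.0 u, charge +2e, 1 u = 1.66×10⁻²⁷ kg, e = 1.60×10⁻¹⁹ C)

Convert the energy: K = 67.5 keV = 1.08×10^-14 J.
v = √(2K/m) = √(2·1.08×10^-14/3.15×10^-26) = 8.28×10^5 m/s.
r = mv/(qB) = (3.15×10^-26)(8.28×10^5) / [(2×1.60×10^-19)(0.245)] = 0.333 m.

r ≈ 333 mm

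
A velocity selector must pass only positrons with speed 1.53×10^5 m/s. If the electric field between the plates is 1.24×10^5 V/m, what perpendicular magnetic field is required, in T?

B ≈ 0.810 T

qE = qvB ⇒ B = E/v = (1.24×10^5) / (1.53×10^5) = 0.810 T.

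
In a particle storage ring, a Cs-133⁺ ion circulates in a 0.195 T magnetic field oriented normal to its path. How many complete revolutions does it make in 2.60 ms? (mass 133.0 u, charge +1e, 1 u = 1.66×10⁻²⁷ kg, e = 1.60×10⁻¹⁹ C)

N = 58

T = 2πm/(qB) = 2π(2.2078×10^-25) / [(1×1.60×10^-19)(0.195)] = 4.4462×10^-5 s.
N = t/T = 2.60×10^-3 / 4.4462×10^-5 ≈ 58.48, so 58 complete revolutions.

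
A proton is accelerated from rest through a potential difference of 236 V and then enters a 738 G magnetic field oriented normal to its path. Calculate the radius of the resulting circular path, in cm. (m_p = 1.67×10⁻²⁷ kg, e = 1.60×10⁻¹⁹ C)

The kinetic energy gained is K = qV = (1×1.60×10^-19)(236) = 3.78×10^-17 J.
v = √(2K/m) = 2.13×10^5 m/s.
r = mv/(qB) = (1.67×10^-27)(2.13×10^5) / [(1×1.60×10^-19)(0.0738)] = 0.0301 m.

r ≈ 3.01 cm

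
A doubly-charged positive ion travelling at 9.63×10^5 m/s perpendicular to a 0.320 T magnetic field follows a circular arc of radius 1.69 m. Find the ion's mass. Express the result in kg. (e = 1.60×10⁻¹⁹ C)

qvB = mv²/r ⇒ m = qBr/v.
m = (2×1.60×10^-19)(0.320)(1.69) / (9.63×10^5) = 1.80×10^-25 kg.

m ≈ 1.80×10^-25 kg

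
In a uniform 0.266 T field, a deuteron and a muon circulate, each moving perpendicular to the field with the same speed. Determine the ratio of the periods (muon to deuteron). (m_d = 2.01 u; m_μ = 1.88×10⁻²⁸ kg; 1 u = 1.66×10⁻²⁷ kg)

ratio ≈ 0.0563

T = 2πm/(qB) is independent of speed, so T₂/T₁ = (m₂/q₂)/(m₁/q₁).
T_{muon}/T_{deuteron} = (1.88×10^-28/1e) / (3.34×10^-27/1e) = 0.0563.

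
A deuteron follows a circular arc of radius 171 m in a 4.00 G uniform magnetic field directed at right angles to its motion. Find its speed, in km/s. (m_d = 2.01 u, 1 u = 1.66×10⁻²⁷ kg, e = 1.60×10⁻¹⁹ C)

v ≈ 3280 km/s

From qvB = mv²/r, v = qBr/m.
v = (1×1.60×10^-19)(4.00×10^-4)(171) / (3.34×10^-27) = 3.28×10^6 m/s.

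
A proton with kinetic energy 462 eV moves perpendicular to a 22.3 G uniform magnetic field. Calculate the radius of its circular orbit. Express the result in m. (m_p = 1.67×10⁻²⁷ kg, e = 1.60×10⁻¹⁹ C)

Convert the energy: K = 462 eV = 7.39×10^-17 J.
v = √(2K/m) = √(2·7.39×10^-17/1.67×10^-27) = 2.98×10^5 m/s.
r = mv/(qB) = (1.67×10^-27)(2.98×10^5) / [(1×1.60×10^-19)(2.23×10^-3)] = 1.39 m.

r ≈ 1.39 m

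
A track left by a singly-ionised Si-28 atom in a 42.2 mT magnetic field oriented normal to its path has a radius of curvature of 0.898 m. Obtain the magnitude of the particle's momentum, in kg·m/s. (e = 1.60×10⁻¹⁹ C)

Since qvB = mv²/r, the momentum p = mv = qBr.
p = (1×1.60×10^-19)(0.0422)(0.898) = 6.06×10^-21 kg·m/s.

p ≈ 6.06×10^-21 kg·m/s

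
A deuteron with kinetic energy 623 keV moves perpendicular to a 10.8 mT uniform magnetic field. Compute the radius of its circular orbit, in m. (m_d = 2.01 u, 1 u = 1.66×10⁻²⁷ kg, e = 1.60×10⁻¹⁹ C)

Convert the energy: K = 623 keV = 9.97×10^-14 J.
v = √(2K/m) = √(2·9.97×10^-14/3.34×10^-27) = 7.73×10^6 m/s.
r = mv/(qB) = (3.34×10^-27)(7.73×10^6) / [(1×1.60×10^-19)(0.0108)] = 14.9 m.

r ≈ 14.9 m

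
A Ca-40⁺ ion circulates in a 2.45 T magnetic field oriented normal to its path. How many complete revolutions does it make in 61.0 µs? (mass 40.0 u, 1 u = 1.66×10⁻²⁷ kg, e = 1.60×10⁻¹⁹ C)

T = 2πm/(qB) = 2π(6.64×10^-26) / [(1×1.60×10^-19)(2.45)] = 1.0643×10^-6 s.
N = t/T = 6.10×10^-5 / 1.0643×10^-6 ≈ 57.31, so 57 complete revolutions.

N = 57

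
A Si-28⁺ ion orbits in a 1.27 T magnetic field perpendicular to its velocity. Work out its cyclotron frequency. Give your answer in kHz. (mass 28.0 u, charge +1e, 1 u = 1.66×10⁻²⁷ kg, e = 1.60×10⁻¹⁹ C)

f ≈ 696 kHz

f = qB/(2πm) = (1×1.60×10^-19)(1.27) / [2π(4.65×10^-26)] = 6.96×10^5 Hz.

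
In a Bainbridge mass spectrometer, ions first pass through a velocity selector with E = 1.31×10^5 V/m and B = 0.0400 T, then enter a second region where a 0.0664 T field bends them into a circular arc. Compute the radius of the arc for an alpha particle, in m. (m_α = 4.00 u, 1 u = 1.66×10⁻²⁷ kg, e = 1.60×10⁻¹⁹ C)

The selector passes v = E/B = 1.31×10^5/0.0400 = 3.27×10^6 m/s.
In the deflection region, r = mv/(qB₂) = (6.64×10^-27)(3.27×10^6) / [(2×1.60×10^-19)(0.0664)] = 1.02 m.

r ≈ 1.02 m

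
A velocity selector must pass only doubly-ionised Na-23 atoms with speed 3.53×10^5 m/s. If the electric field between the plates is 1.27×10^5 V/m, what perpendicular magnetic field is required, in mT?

B ≈ 360 mT

qE = qvB ⇒ B = E/v = (1.27×10^5) / (3.53×10^5) = 0.360 T.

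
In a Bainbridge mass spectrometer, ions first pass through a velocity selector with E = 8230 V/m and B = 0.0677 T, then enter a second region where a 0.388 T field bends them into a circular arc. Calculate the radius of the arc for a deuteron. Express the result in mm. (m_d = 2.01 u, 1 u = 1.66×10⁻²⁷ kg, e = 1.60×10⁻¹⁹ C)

r ≈ 6.53 mm

The selector passes v = E/B = 8230/0.0677 = 1.22×10^5 m/s.
In the deflection region, r = mv/(qB₂) = (3.34×10^-27)(1.22×10^5) / [(1×1.60×10^-19)(0.388)] = 6.53×10^-3 m.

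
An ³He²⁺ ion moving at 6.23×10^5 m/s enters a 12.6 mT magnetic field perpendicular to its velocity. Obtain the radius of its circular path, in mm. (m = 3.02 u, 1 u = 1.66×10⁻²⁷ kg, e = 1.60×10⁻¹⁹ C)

The magnetic force provides the centripetal force: qvB = mv²/r, so r = mv/(qB).
r = (5.01×10^-27 kg)(6.23×10^5 m/s) / [(2×1.60×10^-19 C)(0.0126 T)] = 0.775 m.

r ≈ 775 mm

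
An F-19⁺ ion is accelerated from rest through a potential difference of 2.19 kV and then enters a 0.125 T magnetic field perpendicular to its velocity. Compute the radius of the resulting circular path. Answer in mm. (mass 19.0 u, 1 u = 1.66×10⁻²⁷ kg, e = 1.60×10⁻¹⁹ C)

r ≈ 235 mm

The kinetic energy gained is K = qV = (1×1.60×10^-19)(2190) = 3.50×10^-16 J.
v = √(2K/m) = 1.49×10^5 m/s.
r = mv/(qB) = (3.15×10^-26)(1.49×10^5) / [(1×1.60×10^-19)(0.125)] = 0.235 m.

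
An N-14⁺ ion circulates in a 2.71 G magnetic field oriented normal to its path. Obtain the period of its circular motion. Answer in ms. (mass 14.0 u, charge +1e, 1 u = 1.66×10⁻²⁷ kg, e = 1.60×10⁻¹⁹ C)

T ≈ 3.37 ms

The cyclotron period is independent of speed: T = 2πm/(qB).
T = 2π(2.32×10^-26) / [(1×1.60×10^-19)(2.71×10^-4)] = 3.37×10^-3 s.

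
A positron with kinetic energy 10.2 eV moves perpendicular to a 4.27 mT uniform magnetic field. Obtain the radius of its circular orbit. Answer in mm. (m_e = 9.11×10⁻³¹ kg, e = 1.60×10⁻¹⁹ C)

r ≈ 2.52 mm

Convert the energy: K = 10.2 eV = 1.63×10^-18 J.
v = √(2K/m) = √(2·1.63×10^-18/9.11×10^-31) = 1.89×10^6 m/s.
r = mv/(qB) = (9.11×10^-31)(1.89×10^6) / [(1×1.60×10^-19)(4.27×10^-3)] = 2.52×10^-3 m.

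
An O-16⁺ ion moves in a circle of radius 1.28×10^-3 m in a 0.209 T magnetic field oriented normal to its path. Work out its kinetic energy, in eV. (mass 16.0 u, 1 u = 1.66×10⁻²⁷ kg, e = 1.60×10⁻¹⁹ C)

v = qBr/m = (1×1.60×10^-19)(0.209)(1.28×10^-3) / (2.66×10^-26) = 1610 m/s.
K = ½mv² = 0.5·(2.66×10^-26)·(1610)² = 3.45×10^-20 J = 0.216 eV.

K ≈ 0.216 eV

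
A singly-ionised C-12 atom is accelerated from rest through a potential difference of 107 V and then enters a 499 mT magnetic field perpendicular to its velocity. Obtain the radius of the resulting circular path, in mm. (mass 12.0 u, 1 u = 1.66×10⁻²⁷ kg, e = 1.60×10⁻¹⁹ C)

The kinetic energy gained is K = qV = (1×1.60×10^-19)(107) = 1.71×10^-17 J.
v = √(2K/m) = 4.15×10^4 m/s.
r = mv/(qB) = (1.99×10^-26)(4.15×10^4) / [(1×1.60×10^-19)(0.499)] = 0.0103 m.

r ≈ 10.3 mm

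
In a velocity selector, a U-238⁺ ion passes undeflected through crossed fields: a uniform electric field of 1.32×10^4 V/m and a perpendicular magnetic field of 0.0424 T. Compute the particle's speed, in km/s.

For zero net force, qE = qvB, so v = E/B.
v = (1.32×10^4) / (0.0424) = 3.11×10^5 m/s.

v ≈ 311 km/s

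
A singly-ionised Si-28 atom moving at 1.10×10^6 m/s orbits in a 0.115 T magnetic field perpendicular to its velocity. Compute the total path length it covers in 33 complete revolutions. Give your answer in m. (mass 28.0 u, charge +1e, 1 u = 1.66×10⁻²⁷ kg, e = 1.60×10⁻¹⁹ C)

L ≈ 576 m

r = mv/(qB) = 2.78 m, so one revolution covers 2πr = 17.5 m.
In 33 revolutions: L = 33·2πr = 576 m.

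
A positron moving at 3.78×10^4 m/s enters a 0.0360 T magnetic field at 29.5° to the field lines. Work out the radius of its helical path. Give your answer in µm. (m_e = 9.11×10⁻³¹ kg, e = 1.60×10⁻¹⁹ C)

r ≈ 2.94 µm

Only the perpendicular component v⊥ = v sin29.5° = 1.86×10^4 m/s is bent by the field.
r = m v⊥ /(qB) = (9.11×10^-31)(1.86×10^4) / [(1×1.60×10^-19)(0.0360)] = 2.94×10^-6 m.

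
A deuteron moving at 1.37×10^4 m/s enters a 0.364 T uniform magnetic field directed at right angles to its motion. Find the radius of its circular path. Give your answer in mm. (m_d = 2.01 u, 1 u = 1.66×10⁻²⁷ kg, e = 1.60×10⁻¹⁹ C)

r ≈ 0.785 mm

The magnetic force provides the centripetal force: qvB = mv²/r, so r = mv/(qB).
r = (3.34×10^-27 kg)(1.37×10^4 m/s) / [(1×1.60×10^-19 C)(0.364 T)] = 7.85×10^-4 m.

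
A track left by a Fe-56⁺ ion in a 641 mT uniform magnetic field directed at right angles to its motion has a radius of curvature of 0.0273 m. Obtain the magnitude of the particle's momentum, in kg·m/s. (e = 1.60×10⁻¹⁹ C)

p ≈ 2.80×10^-21 kg·m/s

Since qvB = mv²/r, the momentum p = mv = qBr.
p = (1×1.60×10^-19)(0.641)(0.0273) = 2.80×10^-21 kg·m/s.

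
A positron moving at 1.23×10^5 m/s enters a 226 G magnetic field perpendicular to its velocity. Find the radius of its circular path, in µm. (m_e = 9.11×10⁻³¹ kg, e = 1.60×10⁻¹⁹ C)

r ≈ 31.0 µm

The magnetic force provides the centripetal force: qvB = mv²/r, so r = mv/(qB).
r = (9.11×10^-31 kg)(1.23×10^5 m/s) / [(1×1.60×10^-19 C)(0.0226 T)] = 3.10×10^-5 m.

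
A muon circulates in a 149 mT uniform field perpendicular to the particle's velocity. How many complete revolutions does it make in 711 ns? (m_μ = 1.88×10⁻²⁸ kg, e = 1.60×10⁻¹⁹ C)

N = 14

T = 2πm/(qB) = 2π(1.88×10^-28) / [(1×1.60×10^-19)(0.149)] = 4.9549×10^-8 s.
N = t/T = 7.11×10^-7 / 4.9549×10^-8 ≈ 14.35, so 14 complete revolutions.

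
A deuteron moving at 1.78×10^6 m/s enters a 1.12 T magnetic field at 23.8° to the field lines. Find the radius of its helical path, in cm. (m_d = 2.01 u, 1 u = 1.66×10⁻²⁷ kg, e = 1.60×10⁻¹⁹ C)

r ≈ 1.34 cm

Only the perpendicular component v⊥ = v sin23.8° = 7.18×10^5 m/s is bent by the field.
r = m v⊥ /(qB) = (3.34×10^-27)(7.18×10^5) / [(1×1.60×10^-19)(1.12)] = 0.0134 m.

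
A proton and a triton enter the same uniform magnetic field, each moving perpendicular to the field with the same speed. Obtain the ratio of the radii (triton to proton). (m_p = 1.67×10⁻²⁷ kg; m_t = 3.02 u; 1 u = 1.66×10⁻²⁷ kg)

r = mv/(qB) ⇒ at equal v, r ∝ m/q.
r_{triton}/r_{proton} = 3.00.

ratio ≈ 3.00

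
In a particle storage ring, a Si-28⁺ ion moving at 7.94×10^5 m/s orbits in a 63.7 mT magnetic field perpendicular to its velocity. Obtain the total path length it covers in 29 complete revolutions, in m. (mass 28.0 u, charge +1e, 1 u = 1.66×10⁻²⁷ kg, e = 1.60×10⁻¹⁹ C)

L ≈ 660 m

r = mv/(qB) = 3.62 m, so one revolution covers 2πr = 22.8 m.
In 29 revolutions: L = 29·2πr = 660 m.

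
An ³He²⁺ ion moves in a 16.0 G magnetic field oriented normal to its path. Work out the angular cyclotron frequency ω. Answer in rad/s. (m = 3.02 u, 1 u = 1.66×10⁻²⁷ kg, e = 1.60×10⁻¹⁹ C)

ω = qB/m = (2×1.60×10^-19)(1.60×10^-3) / (5.01×10^-27) = 1.02×10^5 rad/s.

ω ≈ 1.02×10^5 rad/s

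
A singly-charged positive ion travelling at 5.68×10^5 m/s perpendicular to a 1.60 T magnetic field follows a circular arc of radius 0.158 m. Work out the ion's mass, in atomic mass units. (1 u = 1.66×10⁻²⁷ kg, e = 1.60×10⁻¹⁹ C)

m ≈ 42.9 u

qvB = mv²/r ⇒ m = qBr/v.
m = (1×1.60×10^-19)(1.60)(0.158) / (5.68×10^5) = 7.12×10^-26 kg = 42.9 u.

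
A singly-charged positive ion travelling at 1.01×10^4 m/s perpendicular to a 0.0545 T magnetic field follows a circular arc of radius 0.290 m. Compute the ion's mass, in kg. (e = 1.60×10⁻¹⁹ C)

m ≈ 2.50×10^-25 kg

qvB = mv²/r ⇒ m = qBr/v.
m = (1×1.60×10^-19)(0.0545)(0.290) / (1.01×10^4) = 2.50×10^-25 kg.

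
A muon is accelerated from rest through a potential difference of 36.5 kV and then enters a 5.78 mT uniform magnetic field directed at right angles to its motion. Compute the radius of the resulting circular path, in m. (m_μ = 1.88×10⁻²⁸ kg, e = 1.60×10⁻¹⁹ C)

The kinetic energy gained is K = qV = (1×1.60×10^-19)(3.65×10^4) = 5.84×10^-15 J.
v = √(2K/m) = 7.88×10^6 m/s.
r = mv/(qB) = (1.88×10^-28)(7.88×10^6) / [(1×1.60×10^-19)(5.78×10^-3)] = 1.60 m.

r ≈ 1.60 m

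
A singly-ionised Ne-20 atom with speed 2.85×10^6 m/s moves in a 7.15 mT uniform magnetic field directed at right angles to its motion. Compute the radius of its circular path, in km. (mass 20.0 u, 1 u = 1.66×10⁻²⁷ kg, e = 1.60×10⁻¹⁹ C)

r ≈ 0.0827 km

The magnetic force provides the centripetal force: qvB = mv²/r, so r = mv/(qB).
r = (3.32×10^-26 kg)(2.85×10^6 m/s) / [(1×1.60×10^-19 C)(7.15×10^-3 T)] = 82.7 m.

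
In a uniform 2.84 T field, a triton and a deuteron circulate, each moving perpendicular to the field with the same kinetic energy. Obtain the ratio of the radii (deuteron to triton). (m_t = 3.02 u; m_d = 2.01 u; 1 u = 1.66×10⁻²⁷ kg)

ratio ≈ 0.816

r = √(2mK)/(qB) ⇒ at equal K, r ∝ √m/q.
r_{deuteron}/r_{triton} = 0.816.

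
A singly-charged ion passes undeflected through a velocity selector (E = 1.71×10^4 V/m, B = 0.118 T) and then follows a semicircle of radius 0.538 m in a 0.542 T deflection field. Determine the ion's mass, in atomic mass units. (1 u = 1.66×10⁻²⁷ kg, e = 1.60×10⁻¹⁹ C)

m ≈ 194 u

v = E/B₁ = 1.45×10^5 m/s.
From r = mv/(qB₂), m = qB₂r/v = (1×1.60×10^-19)(0.542)(0.538) / (1.45×10^5) = 3.22×10^-25 kg.
In atomic mass units: m = 3.22×10^-25 / 1.66×10^-27 = 194 u.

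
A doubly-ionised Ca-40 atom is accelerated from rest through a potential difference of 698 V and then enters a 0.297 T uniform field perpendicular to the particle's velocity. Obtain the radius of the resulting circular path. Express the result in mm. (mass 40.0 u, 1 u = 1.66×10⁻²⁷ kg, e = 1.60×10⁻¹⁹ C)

The kinetic energy gained is K = qV = (2×1.60×10^-19)(698) = 2.23×10^-16 J.
v = √(2K/m) = 8.20×10^4 m/s.
r = mv/(qB) = (6.64×10^-26)(8.20×10^4) / [(2×1.60×10^-19)(0.297)] = 0.0573 m.

r ≈ 57.3 mm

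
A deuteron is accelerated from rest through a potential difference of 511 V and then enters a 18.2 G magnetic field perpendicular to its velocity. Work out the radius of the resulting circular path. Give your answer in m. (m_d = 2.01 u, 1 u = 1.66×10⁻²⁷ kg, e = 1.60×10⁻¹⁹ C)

The kinetic energy gained is K = qV = (1×1.60×10^-19)(511) = 8.18×10^-17 J.
v = √(2K/m) = 2.21×10^5 m/s.
r = mv/(qB) = (3.34×10^-27)(2.21×10^5) / [(1×1.60×10^-19)(1.82×10^-3)] = 2.54 m.

r ≈ 2.54 m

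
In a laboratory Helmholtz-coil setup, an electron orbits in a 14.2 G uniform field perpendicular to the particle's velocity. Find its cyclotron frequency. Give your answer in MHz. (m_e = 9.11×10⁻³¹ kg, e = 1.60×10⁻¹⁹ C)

f ≈ 39.7 MHz

f = qB/(2πm) = (1×1.60×10^-19)(1.42×10^-3) / [2π(9.11×10^-31)] = 3.97×10^7 Hz.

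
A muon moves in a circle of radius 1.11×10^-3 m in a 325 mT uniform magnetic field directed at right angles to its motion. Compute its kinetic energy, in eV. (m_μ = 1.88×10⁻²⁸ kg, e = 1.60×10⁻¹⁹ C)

K ≈ 55.4 eV

v = qBr/m = (1×1.60×10^-19)(0.325)(1.11×10^-3) / (1.88×10^-28) = 3.07×10^5 m/s.
K = ½mv² = 0.5·(1.88×10^-28)·(3.07×10^5)² = 8.86×10^-18 J = 55.4 eV.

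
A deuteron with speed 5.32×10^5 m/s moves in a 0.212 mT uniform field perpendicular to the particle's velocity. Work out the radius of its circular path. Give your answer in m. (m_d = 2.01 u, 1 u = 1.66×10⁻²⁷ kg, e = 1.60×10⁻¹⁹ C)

The magnetic force provides the centripetal force: qvB = mv²/r, so r = mv/(qB).
r = (3.34×10^-27 kg)(5.32×10^5 m/s) / [(1×1.60×10^-19 C)(2.12×10^-4 T)] = 52.3 m.

r ≈ 52.3 m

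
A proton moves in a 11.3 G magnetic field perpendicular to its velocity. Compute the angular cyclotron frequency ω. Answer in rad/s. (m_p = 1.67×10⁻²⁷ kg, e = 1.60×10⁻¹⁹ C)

ω ≈ 1.08×10^5 rad/s

ω = qB/m = (1×1.60×10^-19)(1.13×10^-3) / (1.67×10^-27) = 1.08×10^5 rad/s.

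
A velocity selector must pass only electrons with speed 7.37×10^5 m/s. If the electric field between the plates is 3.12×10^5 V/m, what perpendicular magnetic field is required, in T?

B ≈ 0.423 T

qE = qvB ⇒ B = E/v = (3.12×10^5) / (7.37×10^5) = 0.423 T.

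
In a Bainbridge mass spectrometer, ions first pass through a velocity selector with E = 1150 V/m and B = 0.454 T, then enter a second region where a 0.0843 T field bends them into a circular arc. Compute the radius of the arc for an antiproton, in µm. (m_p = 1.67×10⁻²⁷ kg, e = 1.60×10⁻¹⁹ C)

The selector passes v = E/B = 1150/0.454 = 2530 m/s.
In the deflection region, r = mv/(qB₂) = (1.67×10^-27)(2530) / [(1×1.60×10^-19)(0.0843)] = 3.14×10^-4 m.

r ≈ 314 µm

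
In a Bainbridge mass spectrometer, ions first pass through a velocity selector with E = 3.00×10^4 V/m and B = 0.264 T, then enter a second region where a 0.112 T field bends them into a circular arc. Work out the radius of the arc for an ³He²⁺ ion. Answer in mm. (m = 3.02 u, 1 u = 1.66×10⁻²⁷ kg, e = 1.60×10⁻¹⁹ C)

The selector passes v = E/B = 3.00×10^4/0.264 = 1.14×10^5 m/s.
In the deflection region, r = mv/(qB₂) = (5.01×10^-27)(1.14×10^5) / [(2×1.60×10^-19)(0.112)] = 0.0159 m.

r ≈ 15.9 mm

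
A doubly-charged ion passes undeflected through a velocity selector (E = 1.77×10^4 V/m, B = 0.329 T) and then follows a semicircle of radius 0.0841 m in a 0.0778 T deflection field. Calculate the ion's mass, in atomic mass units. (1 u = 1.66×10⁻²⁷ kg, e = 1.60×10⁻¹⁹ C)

m ≈ 23.4 u

v = E/B₁ = 5.38×10^4 m/s.
From r = mv/(qB₂), m = qB₂r/v = (2×1.60×10^-19)(0.0778)(0.0841) / (5.38×10^4) = 3.89×10^-26 kg.
In atomic mass units: m = 3.89×10^-26 / 1.66×10^-27 = 23.4 u.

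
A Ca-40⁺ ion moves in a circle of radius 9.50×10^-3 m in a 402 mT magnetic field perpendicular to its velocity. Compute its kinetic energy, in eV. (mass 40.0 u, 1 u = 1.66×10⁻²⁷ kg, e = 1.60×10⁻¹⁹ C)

v = qBr/m = (1×1.60×10^-19)(0.402)(9.50×10^-3) / (6.64×10^-26) = 9200 m/s.
K = ½mv² = 0.5·(6.64×10^-26)·(9200)² = 2.81×10^-18 J = 17.6 eV.

K ≈ 17.6 eV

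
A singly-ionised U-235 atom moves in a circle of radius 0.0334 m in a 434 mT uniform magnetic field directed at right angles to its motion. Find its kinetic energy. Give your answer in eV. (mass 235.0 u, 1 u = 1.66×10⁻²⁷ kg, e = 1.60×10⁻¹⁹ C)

v = qBr/m = (1×1.60×10^-19)(0.434)(0.0334) / (3.90×10^-25) = 5950 m/s.
K = ½mv² = 0.5·(3.90×10^-25)·(5950)² = 6.89×10^-18 J = 43.1 eV.

K ≈ 43.1 eV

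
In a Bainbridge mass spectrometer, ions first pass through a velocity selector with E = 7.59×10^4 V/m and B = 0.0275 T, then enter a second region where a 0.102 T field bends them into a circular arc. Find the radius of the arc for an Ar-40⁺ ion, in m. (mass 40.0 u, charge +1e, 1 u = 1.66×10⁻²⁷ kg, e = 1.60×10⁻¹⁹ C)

The selector passes v = E/B = 7.59×10^4/0.0275 = 2.76×10^6 m/s.
In the deflection region, r = mv/(qB₂) = (6.64×10^-26)(2.76×10^6) / [(1×1.60×10^-19)(0.102)] = 11.2 m.

r ≈ 11.2 m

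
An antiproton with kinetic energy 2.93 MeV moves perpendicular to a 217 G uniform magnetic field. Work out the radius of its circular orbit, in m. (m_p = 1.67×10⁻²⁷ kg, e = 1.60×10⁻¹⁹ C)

Convert the energy: K = 2.93 MeV = 4.69×10^-13 J.
v = √(2K/m) = √(2·4.69×10^-13/1.67×10^-27) = 2.37×10^7 m/s.
r = mv/(qB) = (1.67×10^-27)(2.37×10^7) / [(1×1.60×10^-19)(0.0217)] = 11.4 m.

r ≈ 11.4 m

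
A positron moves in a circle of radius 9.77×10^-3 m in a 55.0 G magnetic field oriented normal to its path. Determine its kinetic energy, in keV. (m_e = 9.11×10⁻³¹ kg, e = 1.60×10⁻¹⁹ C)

v = qBr/m = (1×1.60×10^-19)(5.50×10^-3)(9.77×10^-3) / (9.11×10^-31) = 9.44×10^6 m/s.
K = ½mv² = 0.5·(9.11×10^-31)·(9.44×10^6)² = 4.06×10^-17 J = 0.254 keV.

K ≈ 0.254 keV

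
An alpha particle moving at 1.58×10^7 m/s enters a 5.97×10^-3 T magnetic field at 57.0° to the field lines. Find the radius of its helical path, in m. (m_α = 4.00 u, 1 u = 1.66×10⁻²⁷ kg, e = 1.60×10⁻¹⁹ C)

r ≈ 46.1 m

Only the perpendicular component v⊥ = v sin57.0° = 1.33×10^7 m/s is bent by the field.
r = m v⊥ /(qB) = (6.64×10^-27)(1.33×10^7) / [(2×1.60×10^-19)(5.97×10^-3)] = 46.1 m.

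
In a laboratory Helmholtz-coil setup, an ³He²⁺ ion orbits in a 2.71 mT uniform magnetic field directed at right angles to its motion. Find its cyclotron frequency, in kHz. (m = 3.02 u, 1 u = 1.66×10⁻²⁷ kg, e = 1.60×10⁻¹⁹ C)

f ≈ 27.5 kHz

f = qB/(2πm) = (2×1.60×10^-19)(2.71×10^-3) / [2π(5.01×10^-27)] = 2.75×10^4 Hz.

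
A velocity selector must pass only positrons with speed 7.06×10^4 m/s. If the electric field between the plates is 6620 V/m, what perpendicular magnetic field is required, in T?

qE = qvB ⇒ B = E/v = (6620) / (7.06×10^4) = 0.0938 T.

B ≈ 0.0938 T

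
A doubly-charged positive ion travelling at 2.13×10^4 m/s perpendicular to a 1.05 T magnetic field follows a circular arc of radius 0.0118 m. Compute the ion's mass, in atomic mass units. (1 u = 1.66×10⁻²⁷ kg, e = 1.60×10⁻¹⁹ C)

m ≈ 112 u

qvB = mv²/r ⇒ m = qBr/v.
m = (2×1.60×10^-19)(1.05)(0.0118) / (2.13×10^4) = 1.86×10^-25 kg = 112 u.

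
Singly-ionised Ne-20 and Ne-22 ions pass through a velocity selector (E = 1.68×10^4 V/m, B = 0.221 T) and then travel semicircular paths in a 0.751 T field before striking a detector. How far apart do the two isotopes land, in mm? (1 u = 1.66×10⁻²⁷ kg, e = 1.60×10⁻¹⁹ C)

Δd ≈ 4.20 mm

Both emerge at v = E/B₁ = 7.60×10^4 m/s.
r = mv/(qB₂), so r₁ = 0.02100 m and r₂ = 0.02310 m, giving Δr = 2.10×10^-3 m.
After a semicircle each ion lands a diameter 2r from the entry slit, so the separation is 2Δr = 4.20×10^-3 m.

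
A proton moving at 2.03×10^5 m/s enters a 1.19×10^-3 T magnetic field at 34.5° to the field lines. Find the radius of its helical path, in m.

Only the perpendicular component v⊥ = v sin34.5° = 1.15×10^5 m/s is bent by the field.
r = m v⊥ /(qB) = (1.67×10^-27)(1.15×10^5) / [(1×1.60×10^-19)(1.19×10^-3)] = 1.01 m.

r ≈ 1.01 m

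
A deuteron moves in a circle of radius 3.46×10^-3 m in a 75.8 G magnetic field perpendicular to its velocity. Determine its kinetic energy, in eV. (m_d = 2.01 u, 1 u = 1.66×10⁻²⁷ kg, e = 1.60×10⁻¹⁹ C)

v = qBr/m = (1×1.60×10^-19)(7.58×10^-3)(3.46×10^-3) / (3.34×10^-27) = 1260 m/s.
K = ½mv² = 0.5·(3.34×10^-27)·(1260)² = 2.64×10^-21 J = 0.0165 eV.

K ≈ 0.0165 eV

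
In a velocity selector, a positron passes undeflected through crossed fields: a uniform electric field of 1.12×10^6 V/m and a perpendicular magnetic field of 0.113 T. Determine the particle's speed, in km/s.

For zero net force, qE = qvB, so v = E/B.
v = (1.12×10^6) / (0.113) = 9.91×10^6 m/s.

v ≈ 9910 km/s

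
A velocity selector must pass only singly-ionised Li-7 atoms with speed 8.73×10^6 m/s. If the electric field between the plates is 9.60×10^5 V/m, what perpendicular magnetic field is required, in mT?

B ≈ 110 mT

qE = qvB ⇒ B = E/v = (9.60×10^5) / (8.73×10^6) = 0.110 T.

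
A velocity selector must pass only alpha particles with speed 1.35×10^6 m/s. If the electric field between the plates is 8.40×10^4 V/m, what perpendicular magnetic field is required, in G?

B ≈ 622 G

qE = qvB ⇒ B = E/v = (8.40×10^4) / (1.35×10^6) = 0.0622 T.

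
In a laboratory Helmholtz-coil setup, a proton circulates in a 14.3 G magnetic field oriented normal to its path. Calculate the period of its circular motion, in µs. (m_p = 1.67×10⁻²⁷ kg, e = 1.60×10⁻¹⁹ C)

T ≈ 45.9 µs

The cyclotron period is independent of speed: T = 2πm/(qB).
T = 2π(1.67×10^-27) / [(1×1.60×10^-19)(1.43×10^-3)] = 4.59×10^-5 s.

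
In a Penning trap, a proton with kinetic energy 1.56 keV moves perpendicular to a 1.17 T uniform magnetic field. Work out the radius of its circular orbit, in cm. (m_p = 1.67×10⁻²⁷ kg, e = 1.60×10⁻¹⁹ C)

Convert the energy: K = 1.56 keV = 2.50×10^-16 J.
v = √(2K/m) = √(2·2.50×10^-16/1.67×10^-27) = 5.47×10^5 m/s.
r = mv/(qB) = (1.67×10^-27)(5.47×10^5) / [(1×1.60×10^-19)(1.17)] = 4.88×10^-3 m.

r ≈ 0.488 cm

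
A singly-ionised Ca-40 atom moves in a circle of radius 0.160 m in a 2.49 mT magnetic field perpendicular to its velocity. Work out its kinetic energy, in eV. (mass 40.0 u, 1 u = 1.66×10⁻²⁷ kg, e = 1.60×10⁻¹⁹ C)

v = qBr/m = (1×1.60×10^-19)(2.49×10^-3)(0.160) / (6.64×10^-26) = 960 m/s.
K = ½mv² = 0.5·(6.64×10^-26)·(960)² = 3.06×10^-20 J = 0.191 eV.

K ≈ 0.191 eV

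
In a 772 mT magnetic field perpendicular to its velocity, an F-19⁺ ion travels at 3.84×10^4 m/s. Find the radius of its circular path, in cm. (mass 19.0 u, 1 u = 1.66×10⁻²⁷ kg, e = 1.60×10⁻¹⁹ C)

r ≈ 0.981 cm

The magnetic force provides the centripetal force: qvB = mv²/r, so r = mv/(qB).
r = (3.15×10^-26 kg)(3.84×10^4 m/s) / [(1×1.60×10^-19 C)(0.772 T)] = 9.81×10^-3 m.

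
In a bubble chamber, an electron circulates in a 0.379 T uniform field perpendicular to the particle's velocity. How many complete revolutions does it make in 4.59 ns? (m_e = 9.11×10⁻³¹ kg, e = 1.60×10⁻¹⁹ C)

N = 48

T = 2πm/(qB) = 2π(9.11×10^-31) / [(1×1.60×10^-19)(0.379)] = 9.4393×10^-11 s.
N = t/T = 4.59×10^-9 / 9.4393×10^-11 ≈ 48.63, so 48 complete revolutions.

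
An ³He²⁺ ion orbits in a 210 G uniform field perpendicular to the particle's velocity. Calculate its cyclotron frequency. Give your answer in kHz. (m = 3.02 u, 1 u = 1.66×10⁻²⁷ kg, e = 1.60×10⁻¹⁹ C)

f ≈ 213 kHz

f = qB/(2πm) = (2×1.60×10^-19)(0.0210) / [2π(5.01×10^-27)] = 2.13×10^5 Hz.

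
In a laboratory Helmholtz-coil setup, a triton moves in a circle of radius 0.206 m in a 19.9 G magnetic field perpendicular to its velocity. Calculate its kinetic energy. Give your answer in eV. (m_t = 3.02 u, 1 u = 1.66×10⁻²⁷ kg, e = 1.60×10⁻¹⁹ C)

K ≈ 2.68 eV

v = qBr/m = (1×1.60×10^-19)(1.99×10^-3)(0.206) / (5.01×10^-27) = 1.31×10^4 m/s.
K = ½mv² = 0.5·(5.01×10^-27)·(1.31×10^4)² = 4.29×10^-19 J = 2.68 eV.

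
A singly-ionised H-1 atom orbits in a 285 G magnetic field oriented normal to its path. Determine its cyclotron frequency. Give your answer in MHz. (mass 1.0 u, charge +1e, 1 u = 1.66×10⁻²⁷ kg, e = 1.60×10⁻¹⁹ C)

f = qB/(2πm) = (1×1.60×10^-19)(0.0285) / [2π(1.66×10^-27)] = 4.37×10^5 Hz.

f ≈ 0.437 MHz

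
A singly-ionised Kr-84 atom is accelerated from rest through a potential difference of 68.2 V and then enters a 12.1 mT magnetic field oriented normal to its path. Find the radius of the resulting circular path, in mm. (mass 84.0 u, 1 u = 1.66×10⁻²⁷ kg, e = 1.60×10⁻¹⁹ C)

r ≈ 901 mm

The kinetic energy gained is K = qV = (1×1.60×10^-19)(68.2) = 1.09×10^-17 J.
v = √(2K/m) = 1.25×10^4 m/s.
r = mv/(qB) = (1.39×10^-25)(1.25×10^4) / [(1×1.60×10^-19)(0.0121)] = 0.901 m.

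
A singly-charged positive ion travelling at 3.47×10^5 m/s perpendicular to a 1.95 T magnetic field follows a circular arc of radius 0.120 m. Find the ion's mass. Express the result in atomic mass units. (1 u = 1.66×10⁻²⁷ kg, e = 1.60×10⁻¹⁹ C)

m ≈ 65.0 u

qvB = mv²/r ⇒ m = qBr/v.
m = (1×1.60×10^-19)(1.95)(0.120) / (3.47×10^5) = 1.08×10^-25 kg = 65.0 u.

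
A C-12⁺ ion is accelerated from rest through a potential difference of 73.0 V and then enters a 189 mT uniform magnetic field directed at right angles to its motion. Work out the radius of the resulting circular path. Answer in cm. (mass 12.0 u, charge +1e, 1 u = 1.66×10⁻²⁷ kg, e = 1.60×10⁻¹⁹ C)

The kinetic energy gained is K = qV = (1×1.60×10^-19)(73.0) = 1.17×10^-17 J.
v = √(2K/m) = 3.42×10^4 m/s.
r = mv/(qB) = (1.99×10^-26)(3.42×10^4) / [(1×1.60×10^-19)(0.189)] = 0.0226 m.

r ≈ 2.26 cm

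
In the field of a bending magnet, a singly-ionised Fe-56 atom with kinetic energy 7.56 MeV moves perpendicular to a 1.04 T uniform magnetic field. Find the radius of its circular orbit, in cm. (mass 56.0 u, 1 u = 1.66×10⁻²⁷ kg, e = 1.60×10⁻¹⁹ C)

r ≈ 285 cm

Convert the energy: K = 7.56 MeV = 1.21×10^-12 J.
v = √(2K/m) = √(2·1.21×10^-12/9.30×10^-26) = 5.10×10^6 m/s.
r = mv/(qB) = (9.30×10^-26)(5.10×10^6) / [(1×1.60×10^-19)(1.04)] = 2.85 m.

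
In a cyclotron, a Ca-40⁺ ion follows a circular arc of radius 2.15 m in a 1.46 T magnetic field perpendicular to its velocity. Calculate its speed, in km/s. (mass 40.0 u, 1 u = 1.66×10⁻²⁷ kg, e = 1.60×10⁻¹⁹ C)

v ≈ 7560 km/s

From qvB = mv²/r, v = qBr/m.
v = (1×1.60×10^-19)(1.46)(2.15) / (6.64×10^-26) = 7.56×10^6 m/s.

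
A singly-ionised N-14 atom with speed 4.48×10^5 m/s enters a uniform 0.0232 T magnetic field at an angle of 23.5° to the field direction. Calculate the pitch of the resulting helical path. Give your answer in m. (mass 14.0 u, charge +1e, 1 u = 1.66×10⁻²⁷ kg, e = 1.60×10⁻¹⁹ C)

pitch ≈ 16.2 m

The velocity component along B is v∥ = v cos23.5° = 4.11×10^5 m/s.
The cyclotron period T = 2πm/(qB) = 3.93×10^-5 s is set by m, q, B alone.
Pitch = v∥·T = (4.11×10^5)(3.93×10^-5) = 16.2 m.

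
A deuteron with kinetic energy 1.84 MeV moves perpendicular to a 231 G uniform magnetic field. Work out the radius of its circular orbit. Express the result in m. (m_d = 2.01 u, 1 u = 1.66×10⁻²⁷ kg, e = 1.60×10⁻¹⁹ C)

r ≈ 12.0 m

Convert the energy: K = 1.84 MeV = 2.94×10^-13 J.
v = √(2K/m) = √(2·2.94×10^-13/3.34×10^-27) = 1.33×10^7 m/s.
r = mv/(qB) = (3.34×10^-27)(1.33×10^7) / [(1×1.60×10^-19)(0.0231)] = 12.0 m.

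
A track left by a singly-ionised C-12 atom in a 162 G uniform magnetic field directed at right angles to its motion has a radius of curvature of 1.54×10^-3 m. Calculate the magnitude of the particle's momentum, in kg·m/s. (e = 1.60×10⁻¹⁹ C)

Since qvB = mv²/r, the momentum p = mv = qBr.
p = (1×1.60×10^-19)(0.0162)(1.54×10^-3) = 3.99×10^-24 kg·m/s.

p ≈ 3.99×10^-24 kg·m/s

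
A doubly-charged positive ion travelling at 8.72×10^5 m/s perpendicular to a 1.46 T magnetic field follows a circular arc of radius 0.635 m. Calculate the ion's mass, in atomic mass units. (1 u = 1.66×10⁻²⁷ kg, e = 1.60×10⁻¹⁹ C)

m ≈ 205 u

qvB = mv²/r ⇒ m = qBr/v.
m = (2×1.60×10^-19)(1.46)(0.635) / (8.72×10^5) = 3.40×10^-25 kg = 205 u.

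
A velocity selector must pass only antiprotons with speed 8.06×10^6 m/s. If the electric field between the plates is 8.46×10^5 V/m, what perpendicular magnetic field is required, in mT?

qE = qvB ⇒ B = E/v = (8.46×10^5) / (8.06×10^6) = 0.105 T.

B ≈ 105 mT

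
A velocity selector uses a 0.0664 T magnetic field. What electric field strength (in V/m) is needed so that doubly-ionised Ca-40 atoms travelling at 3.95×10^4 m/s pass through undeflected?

E ≈ 2620 V/m

qE = qvB ⇒ E = vB = (3.95×10^4)(0.0664) = 2620 V/m.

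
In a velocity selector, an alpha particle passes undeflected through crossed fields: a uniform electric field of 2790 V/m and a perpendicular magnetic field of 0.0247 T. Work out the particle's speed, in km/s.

For zero net force, qE = qvB, so v = E/B.
v = (2790) / (0.0247) = 1.13×10^5 m/s.

v ≈ 113 km/s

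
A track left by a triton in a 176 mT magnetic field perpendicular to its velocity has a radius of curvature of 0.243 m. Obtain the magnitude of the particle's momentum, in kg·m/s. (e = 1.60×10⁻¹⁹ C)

p ≈ 6.84×10^-21 kg·m/s

Since qvB = mv²/r, the momentum p = mv = qBr.
p = (1×1.60×10^-19)(0.176)(0.243) = 6.84×10^-21 kg·m/s.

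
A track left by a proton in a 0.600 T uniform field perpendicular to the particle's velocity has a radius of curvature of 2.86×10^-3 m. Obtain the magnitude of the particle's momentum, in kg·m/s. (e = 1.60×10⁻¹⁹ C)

Since qvB = mv²/r, the momentum p = mv = qBr.
p = (1×1.60×10^-19)(0.600)(2.86×10^-3) = 2.75×10^-22 kg·m/s.

p ≈ 2.75×10^-22 kg·m/s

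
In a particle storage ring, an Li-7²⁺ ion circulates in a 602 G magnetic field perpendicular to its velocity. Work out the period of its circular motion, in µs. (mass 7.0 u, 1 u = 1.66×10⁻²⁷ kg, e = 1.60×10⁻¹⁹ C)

The cyclotron period is independent of speed: T = 2πm/(qB).
T = 2π(1.16×10^-26) / [(2×1.60×10^-19)(0.0602)] = 3.79×10^-6 s.

T ≈ 3.79 µs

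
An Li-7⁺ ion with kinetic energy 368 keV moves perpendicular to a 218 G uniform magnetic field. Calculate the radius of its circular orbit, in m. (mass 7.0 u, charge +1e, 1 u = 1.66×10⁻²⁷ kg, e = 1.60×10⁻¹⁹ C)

Convert the energy: K = 368 keV = 5.89×10^-14 J.
v = √(2K/m) = √(2·5.89×10^-14/1.16×10^-26) = 3.18×10^6 m/s.
r = mv/(qB) = (1.16×10^-26)(3.18×10^6) / [(1×1.60×10^-19)(0.0218)] = 10.6 m.

r ≈ 10.6 m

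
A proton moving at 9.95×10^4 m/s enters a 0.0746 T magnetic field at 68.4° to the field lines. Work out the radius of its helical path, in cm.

Only the perpendicular component v⊥ = v sin68.4° = 9.25×10^4 m/s is bent by the field.
r = m v⊥ /(qB) = (1.67×10^-27)(9.25×10^4) / [(1×1.60×10^-19)(0.0746)] = 0.0129 m.

r ≈ 1.29 cm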